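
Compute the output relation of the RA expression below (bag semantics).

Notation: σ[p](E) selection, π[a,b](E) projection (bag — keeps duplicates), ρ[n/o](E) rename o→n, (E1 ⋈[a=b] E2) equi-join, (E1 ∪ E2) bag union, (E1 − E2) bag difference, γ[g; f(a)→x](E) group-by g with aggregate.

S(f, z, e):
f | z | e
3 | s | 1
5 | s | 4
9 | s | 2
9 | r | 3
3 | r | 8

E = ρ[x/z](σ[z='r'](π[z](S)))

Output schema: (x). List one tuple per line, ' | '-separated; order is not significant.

Per-node cardinality:
  S → 5
  π[z](S) → 5
  σ[z='r'](π[z](S)) → 2
  ρ[x/z](σ[z='r'](π[z](S))) → 2

== RESULT ==
x
r
r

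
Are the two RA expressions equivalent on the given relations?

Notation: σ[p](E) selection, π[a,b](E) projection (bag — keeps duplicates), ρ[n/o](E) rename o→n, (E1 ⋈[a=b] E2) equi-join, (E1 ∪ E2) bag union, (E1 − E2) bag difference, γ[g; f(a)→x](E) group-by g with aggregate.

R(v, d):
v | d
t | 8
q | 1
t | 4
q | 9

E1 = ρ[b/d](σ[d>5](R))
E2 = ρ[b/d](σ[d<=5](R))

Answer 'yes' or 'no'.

E1 stepwise |·|:
  R → 4
  σ[d>5](R) → 2
  ρ[b/d](σ[d>5](R)) → 2
E2 stepwise |·|:
  R → 4
  σ[d<=5](R) → 2
  ρ[b/d](σ[d<=5](R)) → 2

E1 result:
v | b
q | 9
t | 8
E2 result:
v | b
q | 1
t | 4
Witness: ('t', 8) appears 1× in E1 but 0× in E2.

no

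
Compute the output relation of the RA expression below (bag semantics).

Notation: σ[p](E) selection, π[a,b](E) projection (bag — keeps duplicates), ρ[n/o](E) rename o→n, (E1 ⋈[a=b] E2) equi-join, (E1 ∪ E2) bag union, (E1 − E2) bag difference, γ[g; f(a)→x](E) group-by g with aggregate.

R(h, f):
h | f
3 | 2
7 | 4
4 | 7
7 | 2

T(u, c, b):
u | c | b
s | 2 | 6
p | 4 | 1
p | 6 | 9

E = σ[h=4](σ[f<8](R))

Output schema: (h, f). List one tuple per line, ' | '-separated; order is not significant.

Per-node cardinality:
  R → 4
  σ[f<8](R) → 4
  σ[h=4](σ[f<8](R)) → 1

== RESULT ==
h | f
4 | 7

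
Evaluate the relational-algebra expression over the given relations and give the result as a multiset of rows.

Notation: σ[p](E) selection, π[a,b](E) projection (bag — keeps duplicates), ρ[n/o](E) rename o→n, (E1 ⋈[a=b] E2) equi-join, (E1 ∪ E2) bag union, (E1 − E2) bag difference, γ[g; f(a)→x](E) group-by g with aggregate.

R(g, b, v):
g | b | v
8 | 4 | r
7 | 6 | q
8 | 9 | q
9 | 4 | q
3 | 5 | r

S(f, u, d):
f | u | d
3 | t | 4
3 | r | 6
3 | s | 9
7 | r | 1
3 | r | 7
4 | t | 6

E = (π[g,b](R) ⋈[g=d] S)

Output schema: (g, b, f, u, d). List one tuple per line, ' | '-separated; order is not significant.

Per-node cardinality:
  R → 5
  π[g,b](R) → 5
  S → 6
  (π[g,b](R) ⋈[g=d] S) → 2

== RESULT ==
g | b | f | u | d
7 | 6 | 3 | r | 7
9 | 4 | 3 | s | 9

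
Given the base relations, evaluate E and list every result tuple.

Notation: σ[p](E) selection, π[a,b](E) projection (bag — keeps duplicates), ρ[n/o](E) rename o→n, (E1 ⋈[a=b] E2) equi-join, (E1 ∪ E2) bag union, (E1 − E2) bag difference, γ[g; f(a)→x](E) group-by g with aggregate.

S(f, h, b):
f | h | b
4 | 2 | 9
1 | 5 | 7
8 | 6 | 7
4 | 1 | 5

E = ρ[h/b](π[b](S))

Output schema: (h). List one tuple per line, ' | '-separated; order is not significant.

Subexpression sizes:
  S → 4
  π[b](S) → 4
  ρ[h/b](π[b](S)) → 4

== RESULT ==
h
5
7
7
9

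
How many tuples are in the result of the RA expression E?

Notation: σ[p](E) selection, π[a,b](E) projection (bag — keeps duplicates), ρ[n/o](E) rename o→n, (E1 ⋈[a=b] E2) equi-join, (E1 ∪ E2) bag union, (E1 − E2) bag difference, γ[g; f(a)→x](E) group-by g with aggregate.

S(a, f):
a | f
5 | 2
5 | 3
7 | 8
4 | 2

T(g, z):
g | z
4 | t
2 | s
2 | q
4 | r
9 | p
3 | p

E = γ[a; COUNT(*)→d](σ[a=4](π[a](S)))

Stepwise |·|:
  S → 4
  π[a](S) → 4
  σ[a=4](π[a](S)) → 1
  γ[a; COUNT(*)→d](σ[a=4](π[a](S))) → 1

|E| = 1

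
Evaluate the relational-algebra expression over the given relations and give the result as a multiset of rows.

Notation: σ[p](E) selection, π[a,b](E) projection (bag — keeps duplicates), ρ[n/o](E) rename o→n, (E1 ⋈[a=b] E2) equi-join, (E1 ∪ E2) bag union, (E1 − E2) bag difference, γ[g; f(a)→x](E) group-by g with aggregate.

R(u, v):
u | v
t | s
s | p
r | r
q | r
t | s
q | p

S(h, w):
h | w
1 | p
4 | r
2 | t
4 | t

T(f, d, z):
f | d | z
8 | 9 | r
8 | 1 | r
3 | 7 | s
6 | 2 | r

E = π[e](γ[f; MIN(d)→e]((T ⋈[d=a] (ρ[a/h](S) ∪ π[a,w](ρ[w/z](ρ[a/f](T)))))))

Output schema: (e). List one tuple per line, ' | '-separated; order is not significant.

Stepwise |·|:
  T → 4
  S → 4
  ρ[a/h](S) → 4
  T → 4
  ρ[a/f](T) → 4
  ρ[w/z](ρ[a/f](T)) → 4
  π[a,w](ρ[w/z](ρ[a/f](T))) → 4
  (ρ[a/h](S) ∪ π[a,w](ρ[w/z](ρ[a/f](T)))) → 8
  (T ⋈[d=a] (ρ[a/h](S) ∪ π[a,w](ρ[w/z](ρ[a/f](T))))) → 2
  γ[f; MIN(d)→e]((T ⋈[d=a] (ρ[a/h](S) ∪ π[a,w](ρ[w/z](ρ[a/f](T)))))) → 2
  π[e](γ[f; MIN(d)→e]((T ⋈[d=a] (ρ[a/h](S) ∪ π[a,w](ρ[w/z](ρ[a/f](T))))))) → 2

== RESULT ==
e
1
2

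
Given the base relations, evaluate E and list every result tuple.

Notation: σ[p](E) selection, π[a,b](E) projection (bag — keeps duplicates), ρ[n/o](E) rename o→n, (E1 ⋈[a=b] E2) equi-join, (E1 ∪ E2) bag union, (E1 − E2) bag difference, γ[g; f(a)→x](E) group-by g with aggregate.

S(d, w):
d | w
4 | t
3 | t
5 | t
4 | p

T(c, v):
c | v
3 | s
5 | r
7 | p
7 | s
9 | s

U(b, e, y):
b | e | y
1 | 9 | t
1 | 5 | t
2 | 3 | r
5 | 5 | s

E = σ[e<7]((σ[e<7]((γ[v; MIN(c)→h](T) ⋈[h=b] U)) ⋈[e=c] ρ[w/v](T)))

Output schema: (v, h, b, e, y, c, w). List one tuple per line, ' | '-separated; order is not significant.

Row counts bottom-up:
  T → 5
  γ[v; MIN(c)→h](T) → 3
  U → 4
  (γ[v; MIN(c)→h](T) ⋈[h=b] U) → 1
  σ[e<7]((γ[v; MIN(c)→h](T) ⋈[h=b] U)) → 1
  T → 5
  ρ[w/v](T) → 5
  (σ[e<7]((γ[v; MIN(c)→h](T) ⋈[h=b] U)) ⋈[e=c] ρ[w/v](T)) → 1
  σ[e<7]((σ[e<7]((γ[v; MIN(c)→h](T) ⋈[h=b] U)) ⋈[e=c] ρ[w/v](T))) → 1

== RESULT ==
v | h | b | e | y | c | w
r | 5 | 5 | 5 | s | 5 | r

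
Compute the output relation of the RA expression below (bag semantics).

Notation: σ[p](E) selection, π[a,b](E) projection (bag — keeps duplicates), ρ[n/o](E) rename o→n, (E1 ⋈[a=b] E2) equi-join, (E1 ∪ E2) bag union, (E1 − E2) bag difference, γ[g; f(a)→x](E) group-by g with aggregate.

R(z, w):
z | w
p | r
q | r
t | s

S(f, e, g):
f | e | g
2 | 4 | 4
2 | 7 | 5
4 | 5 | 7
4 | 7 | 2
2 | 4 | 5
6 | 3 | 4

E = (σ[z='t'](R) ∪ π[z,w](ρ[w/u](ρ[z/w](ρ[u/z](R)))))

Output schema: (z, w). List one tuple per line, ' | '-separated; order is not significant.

Stepwise |·|:
  R → 3
  σ[z='t'](R) → 1
  R → 3
  ρ[u/z](R) → 3
  ρ[z/w](ρ[u/z](R)) → 3
  ρ[w/u](ρ[z/w](ρ[u/z](R))) → 3
  π[z,w](ρ[w/u](ρ[z/w](ρ[u/z](R)))) → 3
  (σ[z='t'](R) ∪ π[z,w](ρ[w/u](ρ[z/w](ρ[u/z](R))))) → 4

== RESULT ==
z | w
r | p
r | q
s | t
t | s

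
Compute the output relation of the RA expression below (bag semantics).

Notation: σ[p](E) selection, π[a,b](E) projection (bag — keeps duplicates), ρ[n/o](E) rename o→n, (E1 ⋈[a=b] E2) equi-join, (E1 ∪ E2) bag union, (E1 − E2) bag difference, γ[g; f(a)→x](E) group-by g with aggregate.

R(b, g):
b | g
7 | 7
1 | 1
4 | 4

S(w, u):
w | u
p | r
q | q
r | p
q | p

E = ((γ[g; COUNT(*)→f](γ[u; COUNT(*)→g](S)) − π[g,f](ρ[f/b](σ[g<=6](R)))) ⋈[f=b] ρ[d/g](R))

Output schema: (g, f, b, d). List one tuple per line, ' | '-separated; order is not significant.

Stepwise |·|:
  S → 4
  γ[u; COUNT(*)→g](S) → 3
  γ[g; COUNT(*)→f](γ[u; COUNT(*)→g](S)) → 2
  R → 3
  σ[g<=6](R) → 2
  ρ[f/b](σ[g<=6](R)) → 2
  π[g,f](ρ[f/b](σ[g<=6](R))) → 2
  (γ[g; COUNT(*)→f](γ[u; COUNT(*)→g](S)) − π[g,f](ρ[f/b](σ[g<=6](R)))) → 2
  R → 3
  ρ[d/g](R) → 3
  ((γ[g; COUNT(*)→f](γ[u; COUNT(*)→g](S)) − π[g,f](ρ[f/b](σ[g<=6](R)))) ⋈[f=b] ρ[d/g](R)) → 1

== RESULT ==
g | f | b | d
2 | 1 | 1 | 1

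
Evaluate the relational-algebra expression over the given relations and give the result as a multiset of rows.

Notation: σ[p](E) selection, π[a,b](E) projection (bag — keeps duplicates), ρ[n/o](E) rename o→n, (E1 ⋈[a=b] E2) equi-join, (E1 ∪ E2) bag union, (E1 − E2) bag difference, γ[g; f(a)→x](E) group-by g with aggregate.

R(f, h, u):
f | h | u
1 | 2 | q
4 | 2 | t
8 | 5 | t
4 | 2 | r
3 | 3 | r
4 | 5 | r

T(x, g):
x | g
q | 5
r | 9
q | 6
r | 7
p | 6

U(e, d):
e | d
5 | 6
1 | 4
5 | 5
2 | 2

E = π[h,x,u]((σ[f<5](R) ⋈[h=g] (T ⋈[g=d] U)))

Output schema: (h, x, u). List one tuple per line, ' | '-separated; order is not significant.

Row counts bottom-up:
  R → 6
  σ[f<5](R) → 5
  T → 5
  U → 4
  (T ⋈[g=d] U) → 3
  (σ[f<5](R) ⋈[h=g] (T ⋈[g=d] U)) → 1
  π[h,x,u]((σ[f<5](R) ⋈[h=g] (T ⋈[g=d] U))) → 1

== RESULT ==
h | x | u
5 | q | r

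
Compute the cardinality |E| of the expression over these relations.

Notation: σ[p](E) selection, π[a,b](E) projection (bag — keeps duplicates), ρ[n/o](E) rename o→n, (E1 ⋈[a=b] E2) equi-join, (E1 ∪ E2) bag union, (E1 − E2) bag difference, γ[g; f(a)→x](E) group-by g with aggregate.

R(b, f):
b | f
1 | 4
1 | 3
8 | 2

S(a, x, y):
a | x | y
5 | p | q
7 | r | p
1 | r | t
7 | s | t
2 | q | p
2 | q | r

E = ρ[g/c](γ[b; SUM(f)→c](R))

Row counts bottom-up:
  R → 3
  γ[b; SUM(f)→c](R) → 2
  ρ[g/c](γ[b; SUM(f)→c](R)) → 2

|E| = 2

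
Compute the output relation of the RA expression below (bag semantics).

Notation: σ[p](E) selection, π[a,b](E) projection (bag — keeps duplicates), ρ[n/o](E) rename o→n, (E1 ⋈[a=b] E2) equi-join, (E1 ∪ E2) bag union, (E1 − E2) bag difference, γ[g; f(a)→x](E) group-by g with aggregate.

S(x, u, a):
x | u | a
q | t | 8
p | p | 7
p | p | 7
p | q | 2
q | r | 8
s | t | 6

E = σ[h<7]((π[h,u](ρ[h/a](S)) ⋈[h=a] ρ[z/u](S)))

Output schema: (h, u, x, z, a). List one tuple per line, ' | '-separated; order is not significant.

Row counts bottom-up:
  S → 6
  ρ[h/a](S) → 6
  π[h,u](ρ[h/a](S)) → 6
  S → 6
  ρ[z/u](S) → 6
  (π[h,u](ρ[h/a](S)) ⋈[h=a] ρ[z/u](S)) → 10
  σ[h<7]((π[h,u](ρ[h/a](S)) ⋈[h=a] ρ[z/u](S))) → 2

== RESULT ==
h | u | x | z | a
2 | q | p | q | 2
6 | t | s | t | 6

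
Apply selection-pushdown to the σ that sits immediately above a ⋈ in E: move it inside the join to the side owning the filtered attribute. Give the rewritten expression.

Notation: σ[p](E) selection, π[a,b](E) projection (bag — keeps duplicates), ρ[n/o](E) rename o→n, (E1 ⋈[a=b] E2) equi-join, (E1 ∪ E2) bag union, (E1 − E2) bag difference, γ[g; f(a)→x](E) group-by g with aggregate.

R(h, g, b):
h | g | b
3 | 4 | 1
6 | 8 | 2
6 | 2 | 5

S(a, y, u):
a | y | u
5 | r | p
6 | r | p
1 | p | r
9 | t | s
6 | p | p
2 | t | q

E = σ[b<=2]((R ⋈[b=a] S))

σ filters on b, owned by the left side.
E' = (σ[b<=2](R) ⋈[b=a] S)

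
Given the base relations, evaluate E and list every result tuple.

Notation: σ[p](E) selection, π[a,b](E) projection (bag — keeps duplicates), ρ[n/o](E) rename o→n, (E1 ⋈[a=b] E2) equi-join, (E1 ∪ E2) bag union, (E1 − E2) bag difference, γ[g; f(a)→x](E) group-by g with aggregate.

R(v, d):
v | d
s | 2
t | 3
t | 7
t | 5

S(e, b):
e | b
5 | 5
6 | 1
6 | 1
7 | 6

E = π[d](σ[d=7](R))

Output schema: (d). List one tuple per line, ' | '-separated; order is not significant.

Per-node cardinality:
  R → 4
  σ[d=7](R) → 1
  π[d](σ[d=7](R)) → 1

== RESULT ==
d
7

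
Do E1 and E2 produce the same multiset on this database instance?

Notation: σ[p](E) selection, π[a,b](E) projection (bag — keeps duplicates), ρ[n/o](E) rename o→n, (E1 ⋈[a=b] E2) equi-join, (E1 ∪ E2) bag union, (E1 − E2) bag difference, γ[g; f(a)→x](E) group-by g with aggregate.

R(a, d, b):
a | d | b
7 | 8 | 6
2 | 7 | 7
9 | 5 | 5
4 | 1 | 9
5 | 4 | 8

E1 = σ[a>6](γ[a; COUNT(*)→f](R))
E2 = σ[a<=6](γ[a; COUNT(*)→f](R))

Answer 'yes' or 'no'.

E1 per-node cardinality:
  R → 5
  γ[a; COUNT(*)→f](R) → 5
  σ[a>6](γ[a; COUNT(*)→f](R)) → 2
E2 per-node cardinality:
  R → 5
  γ[a; COUNT(*)→f](R) → 5
  σ[a<=6](γ[a; COUNT(*)→f](R)) → 3

E1 result:
a | f
7 | 1
9 | 1
E2 result:
a | f
2 | 1
4 | 1
5 | 1
Witness: (7, 1) appears 1× in E1 but 0× in E2.

no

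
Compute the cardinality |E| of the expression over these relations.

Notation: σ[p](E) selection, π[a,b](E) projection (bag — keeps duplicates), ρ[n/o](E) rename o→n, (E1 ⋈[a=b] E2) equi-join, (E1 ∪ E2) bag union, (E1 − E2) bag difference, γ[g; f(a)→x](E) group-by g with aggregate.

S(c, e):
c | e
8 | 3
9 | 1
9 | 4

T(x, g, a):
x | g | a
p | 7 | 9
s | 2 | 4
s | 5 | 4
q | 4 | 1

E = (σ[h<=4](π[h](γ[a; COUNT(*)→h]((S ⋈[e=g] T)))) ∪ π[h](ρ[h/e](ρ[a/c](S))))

Stepwise |·|:
  S → 3
  T → 4
  (S ⋈[e=g] T) → 1
  γ[a; COUNT(*)→h]((S ⋈[e=g] T)) → 1
  π[h](γ[a; COUNT(*)→h]((S ⋈[e=g] T))) → 1
  σ[h<=4](π[h](γ[a; COUNT(*)→h]((S ⋈[e=g] T)))) → 1
  S → 3
  ρ[a/c](S) → 3
  ρ[h/e](ρ[a/c](S)) → 3
  π[h](ρ[h/e](ρ[a/c](S))) → 3
  (σ[h<=4](π[h](γ[a; COUNT(*)→h]((S ⋈[e=g] T)))) ∪ π[h](ρ[h/e](ρ[a/c](S)))) → 4

|E| = 4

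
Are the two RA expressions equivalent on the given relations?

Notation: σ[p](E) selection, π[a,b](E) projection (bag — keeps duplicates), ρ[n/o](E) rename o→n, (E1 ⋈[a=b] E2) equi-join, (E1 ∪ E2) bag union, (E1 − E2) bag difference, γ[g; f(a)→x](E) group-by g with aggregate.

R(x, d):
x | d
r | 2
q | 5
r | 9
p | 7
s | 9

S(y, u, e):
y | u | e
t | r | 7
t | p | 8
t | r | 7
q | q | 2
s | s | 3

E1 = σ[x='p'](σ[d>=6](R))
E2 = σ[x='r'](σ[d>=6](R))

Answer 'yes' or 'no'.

E1 row counts bottom-up:
  R → 5
  σ[d>=6](R) → 3
  σ[x='p'](σ[d>=6](R)) → 1
E2 row counts bottom-up:
  R → 5
  σ[d>=6](R) → 3
  σ[x='r'](σ[d>=6](R)) → 1

E1 result:
x | d
p | 7
E2 result:
x | d
r | 9
Witness: ('r', 9) appears 0× in E1 but 1× in E2.

no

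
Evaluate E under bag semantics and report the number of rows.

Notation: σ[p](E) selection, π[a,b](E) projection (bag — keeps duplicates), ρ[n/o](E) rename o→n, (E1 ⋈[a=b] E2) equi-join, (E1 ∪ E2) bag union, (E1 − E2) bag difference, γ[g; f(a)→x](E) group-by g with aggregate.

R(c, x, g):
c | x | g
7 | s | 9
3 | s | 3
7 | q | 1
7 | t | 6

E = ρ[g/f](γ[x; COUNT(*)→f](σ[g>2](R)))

Subexpression sizes:
  R → 4
  σ[g>2](R) → 3
  γ[x; COUNT(*)→f](σ[g>2](R)) → 2
  ρ[g/f](γ[x; COUNT(*)→f](σ[g>2](R))) → 2

|E| = 2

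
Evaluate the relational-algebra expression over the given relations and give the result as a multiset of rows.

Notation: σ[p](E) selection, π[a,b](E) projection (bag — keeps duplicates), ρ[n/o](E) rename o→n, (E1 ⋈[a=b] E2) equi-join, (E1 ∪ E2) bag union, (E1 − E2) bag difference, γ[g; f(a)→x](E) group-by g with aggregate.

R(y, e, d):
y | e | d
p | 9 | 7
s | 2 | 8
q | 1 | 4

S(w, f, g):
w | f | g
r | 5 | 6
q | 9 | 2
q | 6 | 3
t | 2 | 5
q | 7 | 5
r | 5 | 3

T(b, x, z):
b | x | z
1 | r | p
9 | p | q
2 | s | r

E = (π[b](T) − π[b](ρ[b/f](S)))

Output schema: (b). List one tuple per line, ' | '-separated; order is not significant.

Per-node cardinality:
  T → 3
  π[b](T) → 3
  S → 6
  ρ[b/f](S) → 6
  π[b](ρ[b/f](S)) → 6
  (π[b](T) − π[b](ρ[b/f](S))) → 1

== RESULT ==
b
1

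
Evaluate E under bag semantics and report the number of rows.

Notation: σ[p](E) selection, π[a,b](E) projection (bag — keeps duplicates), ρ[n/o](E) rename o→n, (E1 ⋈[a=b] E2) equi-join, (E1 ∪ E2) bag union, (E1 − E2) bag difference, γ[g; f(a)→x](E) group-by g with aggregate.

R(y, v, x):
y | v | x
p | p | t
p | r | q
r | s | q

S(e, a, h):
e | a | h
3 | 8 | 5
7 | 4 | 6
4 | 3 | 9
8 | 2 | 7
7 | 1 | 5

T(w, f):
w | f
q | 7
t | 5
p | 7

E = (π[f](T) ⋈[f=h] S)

Row counts bottom-up:
  T → 3
  π[f](T) → 3
  S → 5
  (π[f](T) ⋈[f=h] S) → 4

|E| = 4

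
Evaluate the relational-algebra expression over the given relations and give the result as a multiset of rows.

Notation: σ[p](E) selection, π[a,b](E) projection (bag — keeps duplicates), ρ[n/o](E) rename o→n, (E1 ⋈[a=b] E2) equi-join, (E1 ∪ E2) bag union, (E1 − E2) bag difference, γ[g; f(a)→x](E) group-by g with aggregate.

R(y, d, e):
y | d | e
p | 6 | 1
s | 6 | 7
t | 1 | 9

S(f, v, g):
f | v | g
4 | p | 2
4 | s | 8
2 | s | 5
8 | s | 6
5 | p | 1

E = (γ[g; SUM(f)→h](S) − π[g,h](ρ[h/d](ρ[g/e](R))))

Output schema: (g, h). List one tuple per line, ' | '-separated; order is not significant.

Stepwise |·|:
  S → 5
  γ[g; SUM(f)→h](S) → 5
  R → 3
  ρ[g/e](R) → 3
  ρ[h/d](ρ[g/e](R)) → 3
  π[g,h](ρ[h/d](ρ[g/e](R))) → 3
  (γ[g; SUM(f)→h](S) − π[g,h](ρ[h/d](ρ[g/e](R)))) → 5

== RESULT ==
g | h
1 | 5
2 | 4
5 | 2
6 | 8
8 | 4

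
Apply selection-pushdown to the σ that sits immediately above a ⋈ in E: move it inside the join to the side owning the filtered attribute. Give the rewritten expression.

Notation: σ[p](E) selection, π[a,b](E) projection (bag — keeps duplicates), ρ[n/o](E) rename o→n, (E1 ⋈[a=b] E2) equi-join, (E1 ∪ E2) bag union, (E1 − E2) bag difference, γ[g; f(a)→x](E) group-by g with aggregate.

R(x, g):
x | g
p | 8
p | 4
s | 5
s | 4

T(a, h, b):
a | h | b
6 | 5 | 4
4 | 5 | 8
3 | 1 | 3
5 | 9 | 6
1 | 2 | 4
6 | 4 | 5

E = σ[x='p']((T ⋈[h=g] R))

σ filters on x, owned by the right side.
E' = (T ⋈[h=g] σ[x='p'](R))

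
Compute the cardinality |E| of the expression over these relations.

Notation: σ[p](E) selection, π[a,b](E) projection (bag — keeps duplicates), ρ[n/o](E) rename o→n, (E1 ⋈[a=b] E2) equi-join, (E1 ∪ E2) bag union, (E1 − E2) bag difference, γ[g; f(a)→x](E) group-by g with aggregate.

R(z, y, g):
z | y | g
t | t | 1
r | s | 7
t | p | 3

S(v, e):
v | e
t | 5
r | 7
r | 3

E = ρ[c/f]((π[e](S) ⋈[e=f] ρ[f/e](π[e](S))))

Row counts bottom-up:
  S → 3
  π[e](S) → 3
  S → 3
  π[e](S) → 3
  ρ[f/e](π[e](S)) → 3
  (π[e](S) ⋈[e=f] ρ[f/e](π[e](S))) → 3
  ρ[c/f]((π[e](S) ⋈[e=f] ρ[f/e](π[e](S)))) → 3

|E| = 3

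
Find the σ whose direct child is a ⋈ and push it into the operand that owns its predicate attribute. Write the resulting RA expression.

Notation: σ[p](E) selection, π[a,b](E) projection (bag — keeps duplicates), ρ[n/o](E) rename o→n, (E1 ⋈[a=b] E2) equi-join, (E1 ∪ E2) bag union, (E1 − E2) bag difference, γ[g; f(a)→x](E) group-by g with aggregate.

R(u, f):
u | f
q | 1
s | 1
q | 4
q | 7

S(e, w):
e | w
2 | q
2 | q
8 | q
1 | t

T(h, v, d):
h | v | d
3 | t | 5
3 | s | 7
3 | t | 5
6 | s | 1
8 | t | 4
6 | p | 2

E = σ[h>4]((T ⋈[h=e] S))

σ filters on h, owned by the left side.
E' = (σ[h>4](T) ⋈[h=e] S)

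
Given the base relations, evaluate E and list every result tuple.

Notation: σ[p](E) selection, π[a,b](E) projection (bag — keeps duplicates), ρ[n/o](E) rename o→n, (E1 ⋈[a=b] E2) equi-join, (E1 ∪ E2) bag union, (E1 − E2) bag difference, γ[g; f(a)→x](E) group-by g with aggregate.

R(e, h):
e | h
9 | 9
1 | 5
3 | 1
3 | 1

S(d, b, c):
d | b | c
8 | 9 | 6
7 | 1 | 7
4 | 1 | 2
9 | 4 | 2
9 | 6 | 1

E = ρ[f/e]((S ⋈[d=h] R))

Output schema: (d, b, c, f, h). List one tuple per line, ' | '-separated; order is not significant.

Row counts bottom-up:
  S → 5
  R → 4
  (S ⋈[d=h] R) → 2
  ρ[f/e]((S ⋈[d=h] R)) → 2

== RESULT ==
d | b | c | f | h
9 | 4 | 2 | 9 | 9
9 | 6 | 1 | 9 | 9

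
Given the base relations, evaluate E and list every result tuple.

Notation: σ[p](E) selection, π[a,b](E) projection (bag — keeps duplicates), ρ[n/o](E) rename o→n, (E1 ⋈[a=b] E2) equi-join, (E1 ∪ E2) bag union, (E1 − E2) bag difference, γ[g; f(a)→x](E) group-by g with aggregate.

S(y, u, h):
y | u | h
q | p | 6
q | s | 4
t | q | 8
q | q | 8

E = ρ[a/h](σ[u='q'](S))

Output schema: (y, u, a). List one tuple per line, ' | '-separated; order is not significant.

Stepwise |·|:
  S → 4
  σ[u='q'](S) → 2
  ρ[a/h](σ[u='q'](S)) → 2

== RESULT ==
y | u | a
q | q | 8
t | q | 8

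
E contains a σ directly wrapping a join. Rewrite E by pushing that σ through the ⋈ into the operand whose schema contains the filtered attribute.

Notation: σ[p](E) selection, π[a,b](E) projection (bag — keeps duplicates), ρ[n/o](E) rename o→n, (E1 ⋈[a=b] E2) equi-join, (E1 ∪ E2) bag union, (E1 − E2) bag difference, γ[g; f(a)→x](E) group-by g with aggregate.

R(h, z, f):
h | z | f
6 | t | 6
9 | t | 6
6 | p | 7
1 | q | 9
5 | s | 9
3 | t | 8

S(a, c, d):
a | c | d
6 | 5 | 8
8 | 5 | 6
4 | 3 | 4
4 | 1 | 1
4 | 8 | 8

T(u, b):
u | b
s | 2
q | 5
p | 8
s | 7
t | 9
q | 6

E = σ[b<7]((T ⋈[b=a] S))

σ filters on b, owned by the left side.
E' = (σ[b<7](T) ⋈[b=a] S)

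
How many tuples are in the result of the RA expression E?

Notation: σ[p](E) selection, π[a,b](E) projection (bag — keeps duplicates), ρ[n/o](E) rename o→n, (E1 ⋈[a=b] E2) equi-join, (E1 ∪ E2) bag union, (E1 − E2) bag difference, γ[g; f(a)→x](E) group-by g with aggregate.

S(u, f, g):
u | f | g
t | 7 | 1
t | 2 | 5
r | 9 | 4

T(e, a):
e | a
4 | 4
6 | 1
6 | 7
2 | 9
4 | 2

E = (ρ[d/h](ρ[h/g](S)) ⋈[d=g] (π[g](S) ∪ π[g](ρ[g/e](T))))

Stepwise |·|:
  S → 3
  ρ[h/g](S) → 3
  ρ[d/h](ρ[h/g](S)) → 3
  S → 3
  π[g](S) → 3
  T → 5
  ρ[g/e](T) → 5
  π[g](ρ[g/e](T)) → 5
  (π[g](S) ∪ π[g](ρ[g/e](T))) → 8
  (ρ[d/h](ρ[h/g](S)) ⋈[d=g] (π[g](S) ∪ π[g](ρ[g/e](T)))) → 5

|E| = 5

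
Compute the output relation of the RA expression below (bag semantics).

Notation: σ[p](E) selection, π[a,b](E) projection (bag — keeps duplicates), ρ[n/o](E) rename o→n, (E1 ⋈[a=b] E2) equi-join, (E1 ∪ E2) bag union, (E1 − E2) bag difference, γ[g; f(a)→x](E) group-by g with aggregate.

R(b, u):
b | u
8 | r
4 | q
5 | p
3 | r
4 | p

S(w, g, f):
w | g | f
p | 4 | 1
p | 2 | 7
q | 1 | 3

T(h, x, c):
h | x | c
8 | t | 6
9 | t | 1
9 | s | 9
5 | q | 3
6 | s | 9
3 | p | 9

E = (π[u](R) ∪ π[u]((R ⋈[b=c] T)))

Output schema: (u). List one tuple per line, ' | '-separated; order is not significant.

Stepwise |·|:
  R → 5
  π[u](R) → 5
  R → 5
  T → 6
  (R ⋈[b=c] T) → 1
  π[u]((R ⋈[b=c] T)) → 1
  (π[u](R) ∪ π[u]((R ⋈[b=c] T))) → 6

== RESULT ==
u
p
p
q
r
r
r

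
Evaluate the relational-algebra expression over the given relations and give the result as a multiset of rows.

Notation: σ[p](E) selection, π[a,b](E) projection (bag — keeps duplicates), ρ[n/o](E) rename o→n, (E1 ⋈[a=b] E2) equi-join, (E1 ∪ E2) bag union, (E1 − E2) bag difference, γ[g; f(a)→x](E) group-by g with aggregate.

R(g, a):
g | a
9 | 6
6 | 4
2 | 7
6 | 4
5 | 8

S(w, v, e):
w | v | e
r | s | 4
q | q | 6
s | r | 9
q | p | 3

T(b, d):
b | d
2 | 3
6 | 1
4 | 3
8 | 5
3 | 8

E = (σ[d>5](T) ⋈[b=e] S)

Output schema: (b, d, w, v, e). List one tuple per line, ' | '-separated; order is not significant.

Stepwise |·|:
  T → 5
  σ[d>5](T) → 1
  S → 4
  (σ[d>5](T) ⋈[b=e] S) → 1

== RESULT ==
b | d | w | v | e
3 | 8 | q | p | 3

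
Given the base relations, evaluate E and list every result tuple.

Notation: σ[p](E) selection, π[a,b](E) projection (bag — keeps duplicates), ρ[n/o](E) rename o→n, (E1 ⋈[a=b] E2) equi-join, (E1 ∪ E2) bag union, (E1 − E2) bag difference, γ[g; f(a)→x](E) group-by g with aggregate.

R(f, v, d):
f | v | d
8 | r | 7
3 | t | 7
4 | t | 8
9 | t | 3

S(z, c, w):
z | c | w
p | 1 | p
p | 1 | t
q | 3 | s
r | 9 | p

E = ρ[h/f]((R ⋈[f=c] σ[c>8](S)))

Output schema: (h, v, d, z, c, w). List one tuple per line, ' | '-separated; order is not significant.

Subexpression sizes:
  R → 4
  S → 4
  σ[c>8](S) → 1
  (R ⋈[f=c] σ[c>8](S)) → 1
  ρ[h/f]((R ⋈[f=c] σ[c>8](S))) → 1

== RESULT ==
h | v | d | z | c | w
9 | t | 3 | r | 9 | p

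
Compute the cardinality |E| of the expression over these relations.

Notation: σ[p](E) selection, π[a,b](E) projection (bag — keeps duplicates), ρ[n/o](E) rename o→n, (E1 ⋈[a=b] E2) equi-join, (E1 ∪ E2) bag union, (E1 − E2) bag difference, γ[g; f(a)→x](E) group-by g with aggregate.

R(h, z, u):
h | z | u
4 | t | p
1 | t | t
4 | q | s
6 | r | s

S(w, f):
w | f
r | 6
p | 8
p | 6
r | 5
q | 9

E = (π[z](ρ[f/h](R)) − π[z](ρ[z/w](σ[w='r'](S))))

Subexpression sizes:
  R → 4
  ρ[f/h](R) → 4
  π[z](ρ[f/h](R)) → 4
  S → 5
  σ[w='r'](S) → 2
  ρ[z/w](σ[w='r'](S)) → 2
  π[z](ρ[z/w](σ[w='r'](S))) → 2
  (π[z](ρ[f/h](R)) − π[z](ρ[z/w](σ[w='r'](S)))) → 3

|E| = 3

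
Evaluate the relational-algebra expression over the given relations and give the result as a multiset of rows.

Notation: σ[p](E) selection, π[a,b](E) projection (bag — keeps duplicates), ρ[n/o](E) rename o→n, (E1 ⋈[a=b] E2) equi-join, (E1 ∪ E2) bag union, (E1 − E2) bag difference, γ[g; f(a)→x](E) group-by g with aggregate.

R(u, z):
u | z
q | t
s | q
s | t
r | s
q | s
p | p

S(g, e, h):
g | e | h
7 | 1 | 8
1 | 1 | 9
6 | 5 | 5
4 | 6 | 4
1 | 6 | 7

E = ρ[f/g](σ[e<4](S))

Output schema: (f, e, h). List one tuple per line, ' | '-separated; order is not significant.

Stepwise |·|:
  S → 5
  σ[e<4](S) → 2
  ρ[f/g](σ[e<4](S)) → 2

== RESULT ==
f | e | h
1 | 1 | 9
7 | 1 | 8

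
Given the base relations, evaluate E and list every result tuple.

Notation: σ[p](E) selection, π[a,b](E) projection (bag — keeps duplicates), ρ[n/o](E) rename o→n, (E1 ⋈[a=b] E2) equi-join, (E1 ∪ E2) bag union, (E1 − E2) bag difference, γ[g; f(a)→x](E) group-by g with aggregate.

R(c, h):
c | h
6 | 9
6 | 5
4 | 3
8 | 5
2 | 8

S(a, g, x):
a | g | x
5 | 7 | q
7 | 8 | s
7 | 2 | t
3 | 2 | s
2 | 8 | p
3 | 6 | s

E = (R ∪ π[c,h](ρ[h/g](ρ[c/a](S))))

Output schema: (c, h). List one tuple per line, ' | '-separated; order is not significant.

Subexpression sizes:
  R → 5
  S → 6
  ρ[c/a](S) → 6
  ρ[h/g](ρ[c/a](S)) → 6
  π[c,h](ρ[h/g](ρ[c/a](S))) → 6
  (R ∪ π[c,h](ρ[h/g](ρ[c/a](S)))) → 11

== RESULT ==
c | h
2 | 8
2 | 8
3 | 2
3 | 6
4 | 3
5 | 7
6 | 5
6 | 9
7 | 2
7 | 8
8 | 5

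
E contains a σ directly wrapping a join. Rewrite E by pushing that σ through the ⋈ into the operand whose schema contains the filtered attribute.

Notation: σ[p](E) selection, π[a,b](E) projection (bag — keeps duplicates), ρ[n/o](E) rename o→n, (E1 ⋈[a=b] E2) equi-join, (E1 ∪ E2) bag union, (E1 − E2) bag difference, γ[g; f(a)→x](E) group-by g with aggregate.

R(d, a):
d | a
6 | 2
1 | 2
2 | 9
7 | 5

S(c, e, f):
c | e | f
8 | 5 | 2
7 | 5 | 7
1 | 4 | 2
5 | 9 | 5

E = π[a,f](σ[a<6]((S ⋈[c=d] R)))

σ filters on a, owned by the right side.
E' = π[a,f]((S ⋈[c=d] σ[a<6](R)))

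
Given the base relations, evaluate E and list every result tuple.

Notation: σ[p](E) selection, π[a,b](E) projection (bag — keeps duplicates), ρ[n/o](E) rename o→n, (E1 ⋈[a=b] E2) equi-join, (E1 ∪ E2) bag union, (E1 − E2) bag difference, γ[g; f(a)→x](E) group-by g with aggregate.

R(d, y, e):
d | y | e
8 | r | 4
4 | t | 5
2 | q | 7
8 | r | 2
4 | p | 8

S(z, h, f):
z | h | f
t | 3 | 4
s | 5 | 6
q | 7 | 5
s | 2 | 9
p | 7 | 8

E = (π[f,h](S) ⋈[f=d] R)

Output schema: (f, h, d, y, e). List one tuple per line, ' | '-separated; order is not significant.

Subexpression sizes:
  S → 5
  π[f,h](S) → 5
  R → 5
  (π[f,h](S) ⋈[f=d] R) → 4

== RESULT ==
f | h | d | y | e
4 | 3 | 4 | p | 8
4 | 3 | 4 | t | 5
8 | 7 | 8 | r | 2
8 | 7 | 8 | r | 4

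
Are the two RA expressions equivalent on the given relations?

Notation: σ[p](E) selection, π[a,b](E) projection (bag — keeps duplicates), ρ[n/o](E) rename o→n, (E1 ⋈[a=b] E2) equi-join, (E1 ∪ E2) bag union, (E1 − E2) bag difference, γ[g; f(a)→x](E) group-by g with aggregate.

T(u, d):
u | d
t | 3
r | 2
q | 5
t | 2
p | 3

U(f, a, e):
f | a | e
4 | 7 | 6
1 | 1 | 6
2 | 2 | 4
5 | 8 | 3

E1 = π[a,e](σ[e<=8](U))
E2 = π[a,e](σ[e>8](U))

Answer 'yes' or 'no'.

E1 subexpression sizes:
  U → 4
  σ[e<=8](U) → 4
  π[a,e](σ[e<=8](U)) → 4
E2 subexpression sizes:
  U → 4
  σ[e>8](U) → 0
  π[a,e](σ[e>8](U)) → 0

E1 result:
a | e
1 | 6
2 | 4
7 | 6
8 | 3
E2 result:
a | e
(0 rows)
Witness: (1, 6) appears 1× in E1 but 0× in E2.

no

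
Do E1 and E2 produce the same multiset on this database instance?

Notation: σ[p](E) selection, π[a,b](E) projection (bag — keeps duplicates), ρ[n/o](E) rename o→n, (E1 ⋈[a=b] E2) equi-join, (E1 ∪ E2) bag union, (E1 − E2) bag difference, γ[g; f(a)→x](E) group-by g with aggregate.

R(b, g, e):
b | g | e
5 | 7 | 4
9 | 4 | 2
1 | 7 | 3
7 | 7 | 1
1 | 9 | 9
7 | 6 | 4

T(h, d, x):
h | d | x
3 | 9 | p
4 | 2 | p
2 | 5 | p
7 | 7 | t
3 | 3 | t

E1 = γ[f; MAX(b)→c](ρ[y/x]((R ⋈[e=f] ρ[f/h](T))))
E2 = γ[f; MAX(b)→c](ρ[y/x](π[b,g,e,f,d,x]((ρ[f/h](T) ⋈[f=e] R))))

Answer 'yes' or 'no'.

E1 stepwise |·|:
  R → 6
  T → 5
  ρ[f/h](T) → 5
  (R ⋈[e=f] ρ[f/h](T)) → 5
  ρ[y/x]((R ⋈[e=f] ρ[f/h](T))) → 5
  γ[f; MAX(b)→c](ρ[y/x]((R ⋈[e=f] ρ[f/h](T)))) → 3
E2 stepwise |·|:
  T → 5
  ρ[f/h](T) → 5
  R → 6
  (ρ[f/h](T) ⋈[f=e] R) → 5
  π[b,g,e,f,d,x]((ρ[f/h](T) ⋈[f=e] R)) → 5
  ρ[y/x](π[b,g,e,f,d,x]((ρ[f/h](T) ⋈[f=e] R))) → 5
  γ[f; MAX(b)→c](ρ[y/x](π[b,g,e,f,d,x]((ρ[f/h](T) ⋈[f=e] R)))) → 3

E1 and E2 produce the same multiset:
f | c
2 | 9
3 | 1
4 | 7

yes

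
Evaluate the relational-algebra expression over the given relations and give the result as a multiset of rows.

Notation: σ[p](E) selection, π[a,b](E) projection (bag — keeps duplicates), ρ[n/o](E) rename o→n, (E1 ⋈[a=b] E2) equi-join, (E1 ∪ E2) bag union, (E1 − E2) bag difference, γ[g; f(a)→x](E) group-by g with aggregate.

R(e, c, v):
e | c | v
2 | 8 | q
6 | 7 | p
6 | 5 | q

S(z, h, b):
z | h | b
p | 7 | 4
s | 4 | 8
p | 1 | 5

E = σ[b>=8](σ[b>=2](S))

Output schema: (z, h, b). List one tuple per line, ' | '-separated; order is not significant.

Row counts bottom-up:
  S → 3
  σ[b>=2](S) → 3
  σ[b>=8](σ[b>=2](S)) → 1

== RESULT ==
z | h | b
s | 4 | 8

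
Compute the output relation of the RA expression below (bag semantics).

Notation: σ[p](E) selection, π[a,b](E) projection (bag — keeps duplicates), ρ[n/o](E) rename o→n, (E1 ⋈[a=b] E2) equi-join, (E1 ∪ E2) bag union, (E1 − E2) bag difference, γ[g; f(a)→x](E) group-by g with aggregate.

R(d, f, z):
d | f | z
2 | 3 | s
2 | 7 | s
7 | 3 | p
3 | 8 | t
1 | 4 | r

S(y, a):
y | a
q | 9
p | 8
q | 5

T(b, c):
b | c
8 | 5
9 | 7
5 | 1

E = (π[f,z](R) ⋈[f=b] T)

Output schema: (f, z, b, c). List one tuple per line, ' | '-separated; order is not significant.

Subexpression sizes:
  R → 5
  π[f,z](R) → 5
  T → 3
  (π[f,z](R) ⋈[f=b] T) → 1

== RESULT ==
f | z | b | c
8 | t | 8 | 5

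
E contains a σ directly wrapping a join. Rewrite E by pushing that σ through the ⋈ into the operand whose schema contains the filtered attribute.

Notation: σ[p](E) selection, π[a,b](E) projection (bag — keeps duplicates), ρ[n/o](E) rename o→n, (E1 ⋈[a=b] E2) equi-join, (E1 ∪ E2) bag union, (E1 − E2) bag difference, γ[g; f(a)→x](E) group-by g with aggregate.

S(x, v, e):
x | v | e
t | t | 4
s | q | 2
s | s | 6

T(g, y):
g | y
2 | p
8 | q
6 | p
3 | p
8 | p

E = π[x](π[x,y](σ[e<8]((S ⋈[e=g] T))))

σ filters on e, owned by the left side.
E' = π[x](π[x,y]((σ[e<8](S) ⋈[e=g] T)))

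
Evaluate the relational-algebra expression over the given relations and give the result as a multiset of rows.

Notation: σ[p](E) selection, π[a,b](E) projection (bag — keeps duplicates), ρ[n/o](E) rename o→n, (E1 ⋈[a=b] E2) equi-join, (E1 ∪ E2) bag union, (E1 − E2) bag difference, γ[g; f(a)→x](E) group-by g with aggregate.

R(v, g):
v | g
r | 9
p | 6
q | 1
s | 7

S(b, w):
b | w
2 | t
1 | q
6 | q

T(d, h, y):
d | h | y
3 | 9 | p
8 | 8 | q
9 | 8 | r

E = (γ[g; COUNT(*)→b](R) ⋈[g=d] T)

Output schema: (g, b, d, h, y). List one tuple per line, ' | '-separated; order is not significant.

Stepwise |·|:
  R → 4
  γ[g; COUNT(*)→b](R) → 4
  T → 3
  (γ[g; COUNT(*)→b](R) ⋈[g=d] T) → 1

== RESULT ==
g | b | d | h | y
9 | 1 | 9 | 8 | r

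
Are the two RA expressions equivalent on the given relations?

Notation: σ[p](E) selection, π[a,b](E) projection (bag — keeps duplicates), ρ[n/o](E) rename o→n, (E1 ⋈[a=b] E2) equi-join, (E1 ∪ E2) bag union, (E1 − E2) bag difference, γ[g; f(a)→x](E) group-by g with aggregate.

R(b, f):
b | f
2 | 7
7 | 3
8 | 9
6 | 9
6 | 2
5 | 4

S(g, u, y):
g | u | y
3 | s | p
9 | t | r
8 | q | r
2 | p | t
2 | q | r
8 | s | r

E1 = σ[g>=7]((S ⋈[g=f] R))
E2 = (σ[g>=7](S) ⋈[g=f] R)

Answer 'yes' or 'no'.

E1 per-node cardinality:
  S → 6
  R → 6
  (S ⋈[g=f] R) → 5
  σ[g>=7]((S ⋈[g=f] R)) → 2
E2 per-node cardinality:
  S → 6
  σ[g>=7](S) → 3
  R → 6
  (σ[g>=7](S) ⋈[g=f] R) → 2

E1 and E2 produce the same multiset:
g | u | y | b | f
9 | t | r | 6 | 9
9 | t | r | 8 | 9

yes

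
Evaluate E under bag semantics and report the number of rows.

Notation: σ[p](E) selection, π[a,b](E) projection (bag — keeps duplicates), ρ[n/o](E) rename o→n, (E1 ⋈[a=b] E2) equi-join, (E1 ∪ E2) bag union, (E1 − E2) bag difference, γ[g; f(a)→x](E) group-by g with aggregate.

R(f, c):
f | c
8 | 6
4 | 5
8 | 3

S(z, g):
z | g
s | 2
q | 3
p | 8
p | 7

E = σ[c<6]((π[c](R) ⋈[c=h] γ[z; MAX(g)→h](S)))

Subexpression sizes:
  R → 3
  π[c](R) → 3
  S → 4
  γ[z; MAX(g)→h](S) → 3
  (π[c](R) ⋈[c=h] γ[z; MAX(g)→h](S)) → 1
  σ[c<6]((π[c](R) ⋈[c=h] γ[z; MAX(g)→h](S))) → 1

|E| = 1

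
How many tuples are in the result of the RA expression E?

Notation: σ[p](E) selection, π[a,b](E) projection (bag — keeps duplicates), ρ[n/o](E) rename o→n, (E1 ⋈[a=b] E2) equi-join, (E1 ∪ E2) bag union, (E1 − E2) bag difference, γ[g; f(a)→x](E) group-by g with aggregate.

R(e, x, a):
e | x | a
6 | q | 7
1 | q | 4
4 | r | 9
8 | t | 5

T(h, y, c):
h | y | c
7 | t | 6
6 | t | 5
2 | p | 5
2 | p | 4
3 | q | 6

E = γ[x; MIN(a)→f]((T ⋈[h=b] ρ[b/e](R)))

Row counts bottom-up:
  T → 5
  R → 4
  ρ[b/e](R) → 4
  (T ⋈[h=b] ρ[b/e](R)) → 1
  γ[x; MIN(a)→f]((T ⋈[h=b] ρ[b/e](R))) → 1

|E| = 1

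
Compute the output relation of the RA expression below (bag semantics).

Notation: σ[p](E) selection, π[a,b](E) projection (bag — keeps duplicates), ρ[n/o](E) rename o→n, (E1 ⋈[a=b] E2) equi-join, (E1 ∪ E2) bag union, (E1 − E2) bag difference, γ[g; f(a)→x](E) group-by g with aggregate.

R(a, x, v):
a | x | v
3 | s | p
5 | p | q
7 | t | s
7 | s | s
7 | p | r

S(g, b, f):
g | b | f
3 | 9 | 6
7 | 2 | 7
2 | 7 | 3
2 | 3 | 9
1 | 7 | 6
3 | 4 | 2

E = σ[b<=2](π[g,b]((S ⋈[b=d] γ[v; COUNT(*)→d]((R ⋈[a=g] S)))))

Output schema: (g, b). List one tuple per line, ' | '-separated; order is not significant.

Stepwise |·|:
  S → 6
  R → 5
  S → 6
  (R ⋈[a=g] S) → 5
  γ[v; COUNT(*)→d]((R ⋈[a=g] S)) → 3
  (S ⋈[b=d] γ[v; COUNT(*)→d]((R ⋈[a=g] S))) → 2
  π[g,b]((S ⋈[b=d] γ[v; COUNT(*)→d]((R ⋈[a=g] S)))) → 2
  σ[b<=2](π[g,b]((S ⋈[b=d] γ[v; COUNT(*)→d]((R ⋈[a=g] S))))) → 2

== RESULT ==
g | b
7 | 2
7 | 2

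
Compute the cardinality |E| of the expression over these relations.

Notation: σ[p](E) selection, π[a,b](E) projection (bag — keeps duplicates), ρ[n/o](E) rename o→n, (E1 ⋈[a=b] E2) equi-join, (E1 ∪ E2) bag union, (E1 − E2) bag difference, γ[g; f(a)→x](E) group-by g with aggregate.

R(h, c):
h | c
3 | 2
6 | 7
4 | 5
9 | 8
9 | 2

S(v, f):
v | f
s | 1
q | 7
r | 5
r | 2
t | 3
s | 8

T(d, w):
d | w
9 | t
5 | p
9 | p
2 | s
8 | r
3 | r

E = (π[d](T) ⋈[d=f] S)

Per-node cardinality:
  T → 6
  π[d](T) → 6
  S → 6
  (π[d](T) ⋈[d=f] S) → 4

|E| = 4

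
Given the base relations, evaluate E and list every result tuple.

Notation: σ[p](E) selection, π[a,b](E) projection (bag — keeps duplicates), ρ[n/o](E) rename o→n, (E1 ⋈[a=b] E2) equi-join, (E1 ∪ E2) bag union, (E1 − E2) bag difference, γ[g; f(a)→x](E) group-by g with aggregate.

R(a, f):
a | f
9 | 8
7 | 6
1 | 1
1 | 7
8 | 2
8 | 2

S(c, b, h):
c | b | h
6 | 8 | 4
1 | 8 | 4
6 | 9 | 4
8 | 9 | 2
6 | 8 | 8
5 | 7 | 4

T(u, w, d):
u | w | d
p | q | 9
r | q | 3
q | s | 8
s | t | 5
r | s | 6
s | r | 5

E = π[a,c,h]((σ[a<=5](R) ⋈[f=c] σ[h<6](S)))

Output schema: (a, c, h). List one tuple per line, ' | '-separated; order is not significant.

Row counts bottom-up:
  R → 6
  σ[a<=5](R) → 2
  S → 6
  σ[h<6](S) → 5
  (σ[a<=5](R) ⋈[f=c] σ[h<6](S)) → 1
  π[a,c,h]((σ[a<=5](R) ⋈[f=c] σ[h<6](S))) → 1

== RESULT ==
a | c | h
1 | 1 | 4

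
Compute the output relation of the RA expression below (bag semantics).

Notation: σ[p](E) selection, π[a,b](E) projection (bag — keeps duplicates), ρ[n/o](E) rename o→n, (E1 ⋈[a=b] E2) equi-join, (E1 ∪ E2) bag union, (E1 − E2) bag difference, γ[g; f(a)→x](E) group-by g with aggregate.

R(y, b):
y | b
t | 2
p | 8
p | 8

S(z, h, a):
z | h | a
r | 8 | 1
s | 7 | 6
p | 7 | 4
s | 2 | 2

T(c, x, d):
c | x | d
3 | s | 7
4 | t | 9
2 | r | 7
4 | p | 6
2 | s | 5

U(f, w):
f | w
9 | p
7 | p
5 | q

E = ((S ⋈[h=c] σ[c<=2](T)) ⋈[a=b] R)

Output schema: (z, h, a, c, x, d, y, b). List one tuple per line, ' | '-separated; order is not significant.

Per-node cardinality:
  S → 4
  T → 5
  σ[c<=2](T) → 2
  (S ⋈[h=c] σ[c<=2](T)) → 2
  R → 3
  ((S ⋈[h=c] σ[c<=2](T)) ⋈[a=b] R) → 2

== RESULT ==
z | h | a | c | x | d | y | b
s | 2 | 2 | 2 | r | 7 | t | 2
s | 2 | 2 | 2 | s | 5 | t | 2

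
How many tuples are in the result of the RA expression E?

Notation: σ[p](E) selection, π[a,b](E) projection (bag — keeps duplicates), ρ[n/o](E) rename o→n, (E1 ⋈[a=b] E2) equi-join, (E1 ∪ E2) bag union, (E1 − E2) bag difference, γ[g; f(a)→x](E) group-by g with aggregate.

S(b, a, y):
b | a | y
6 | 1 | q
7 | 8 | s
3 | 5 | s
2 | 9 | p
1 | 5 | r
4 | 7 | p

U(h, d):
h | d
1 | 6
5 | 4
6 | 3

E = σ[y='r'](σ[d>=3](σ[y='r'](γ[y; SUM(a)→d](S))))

Subexpression sizes:
  S → 6
  γ[y; SUM(a)→d](S) → 4
  σ[y='r'](γ[y; SUM(a)→d](S)) → 1
  σ[d>=3](σ[y='r'](γ[y; SUM(a)→d](S))) → 1
  σ[y='r'](σ[d>=3](σ[y='r'](γ[y; SUM(a)→d](S)))) → 1

|E| = 1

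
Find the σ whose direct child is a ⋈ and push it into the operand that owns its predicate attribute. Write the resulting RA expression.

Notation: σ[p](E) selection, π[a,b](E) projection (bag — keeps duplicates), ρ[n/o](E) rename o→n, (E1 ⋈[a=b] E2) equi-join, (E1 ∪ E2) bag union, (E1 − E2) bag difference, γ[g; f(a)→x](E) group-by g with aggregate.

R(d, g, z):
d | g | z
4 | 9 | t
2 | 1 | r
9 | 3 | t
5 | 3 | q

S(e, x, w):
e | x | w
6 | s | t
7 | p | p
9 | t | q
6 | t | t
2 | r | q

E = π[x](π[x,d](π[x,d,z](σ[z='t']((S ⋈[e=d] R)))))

σ filters on z, owned by the right side.
E' = π[x](π[x,d](π[x,d,z]((S ⋈[e=d] σ[z='t'](R)))))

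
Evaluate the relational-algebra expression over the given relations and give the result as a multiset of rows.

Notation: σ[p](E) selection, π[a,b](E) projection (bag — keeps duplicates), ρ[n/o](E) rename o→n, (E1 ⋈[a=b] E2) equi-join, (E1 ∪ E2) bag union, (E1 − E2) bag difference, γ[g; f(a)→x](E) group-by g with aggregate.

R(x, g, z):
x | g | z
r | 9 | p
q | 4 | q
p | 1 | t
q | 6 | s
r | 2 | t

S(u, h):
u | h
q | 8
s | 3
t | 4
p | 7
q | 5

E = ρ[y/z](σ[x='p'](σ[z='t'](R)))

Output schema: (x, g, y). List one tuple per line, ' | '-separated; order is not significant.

Per-node cardinality:
  R → 5
  σ[z='t'](R) → 2
  σ[x='p'](σ[z='t'](R)) → 1
  ρ[y/z](σ[x='p'](σ[z='t'](R))) → 1

== RESULT ==
x | g | y
p | 1 | t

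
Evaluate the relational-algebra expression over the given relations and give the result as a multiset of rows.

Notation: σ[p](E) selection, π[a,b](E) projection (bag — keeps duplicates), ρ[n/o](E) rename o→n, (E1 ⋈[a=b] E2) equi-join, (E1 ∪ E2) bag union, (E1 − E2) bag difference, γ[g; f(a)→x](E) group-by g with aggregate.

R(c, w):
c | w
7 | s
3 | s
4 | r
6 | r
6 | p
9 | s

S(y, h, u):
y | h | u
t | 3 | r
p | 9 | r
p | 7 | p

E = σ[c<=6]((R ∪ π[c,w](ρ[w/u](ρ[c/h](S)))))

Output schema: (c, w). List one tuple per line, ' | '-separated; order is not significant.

Stepwise |·|:
  R → 6
  S → 3
  ρ[c/h](S) → 3
  ρ[w/u](ρ[c/h](S)) → 3
  π[c,w](ρ[w/u](ρ[c/h](S))) → 3
  (R ∪ π[c,w](ρ[w/u](ρ[c/h](S)))) → 9
  σ[c<=6]((R ∪ π[c,w](ρ[w/u](ρ[c/h](S))))) → 5

== RESULT ==
c | w
3 | r
3 | s
4 | r
6 | p
6 | r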